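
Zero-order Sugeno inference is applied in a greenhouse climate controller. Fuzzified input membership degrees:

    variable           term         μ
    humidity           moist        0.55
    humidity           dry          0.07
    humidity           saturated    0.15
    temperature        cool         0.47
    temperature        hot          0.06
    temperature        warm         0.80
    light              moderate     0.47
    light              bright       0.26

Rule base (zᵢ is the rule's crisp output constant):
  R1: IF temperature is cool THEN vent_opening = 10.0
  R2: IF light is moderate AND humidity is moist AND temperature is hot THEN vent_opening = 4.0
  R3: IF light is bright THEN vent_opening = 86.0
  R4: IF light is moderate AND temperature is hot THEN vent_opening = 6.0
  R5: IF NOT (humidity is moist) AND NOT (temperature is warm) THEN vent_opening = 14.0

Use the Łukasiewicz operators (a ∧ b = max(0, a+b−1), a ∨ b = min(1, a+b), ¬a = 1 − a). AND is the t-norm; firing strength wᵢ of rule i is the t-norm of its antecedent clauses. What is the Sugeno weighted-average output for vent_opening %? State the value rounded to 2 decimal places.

R1 (z=10.0): cool=0.47 → w = 0.47
R2 (z=4.0): moderate=0.47, moist=0.55, hot=0.06; AND[max(0, a+b−1)] → w = 0.00
R3 (z=86.0): bright=0.26 → w = 0.26
R4 (z=6.0): moderate=0.47, hot=0.06; AND[max(0, a+b−1)] → w = 0.00
R5 (z=14.0): ¬moist=1−0.55=0.45, ¬warm=1−0.80=0.20; AND[max(0, a+b−1)] → w = 0.00
Weighted average = (0.47·10.0 + 0.00·4.0 + 0.26·86.0 + 0.00·6.0 + 0.00·14.0) / (0.47 + 0.00 + 0.26 + 0.00 + 0.00)
  = 27.0600 / 0.7300 = 37.07

37.07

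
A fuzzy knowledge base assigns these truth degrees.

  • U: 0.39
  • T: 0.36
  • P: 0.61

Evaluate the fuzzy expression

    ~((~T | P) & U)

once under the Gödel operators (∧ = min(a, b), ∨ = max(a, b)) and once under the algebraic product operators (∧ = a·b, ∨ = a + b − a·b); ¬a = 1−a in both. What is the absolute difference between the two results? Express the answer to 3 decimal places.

Under Gödel:
  ~T = 1 − 0.36 = 0.64
  ~T | P = max(a, b) on (0.64, 0.61) = 0.64
  (~T | P) & U = min(a, b) on (0.64, 0.39) = 0.39
  ~((~T | P) & U) = 1 − 0.39 = 0.61
  → value = 0.6100
Under algebraic product:
  ~T = 1 − 0.3600 = 0.6400
  ~T | P = a + b − a·b on (0.6400, 0.6100) = 0.8596
  (~T | P) & U = a·b on (0.8596, 0.3900) = 0.3352
  ~((~T | P) & U) = 1 − 0.3352 = 0.6648
  → value = 0.6648
|0.6100 − 0.6648| = 0.055

0.055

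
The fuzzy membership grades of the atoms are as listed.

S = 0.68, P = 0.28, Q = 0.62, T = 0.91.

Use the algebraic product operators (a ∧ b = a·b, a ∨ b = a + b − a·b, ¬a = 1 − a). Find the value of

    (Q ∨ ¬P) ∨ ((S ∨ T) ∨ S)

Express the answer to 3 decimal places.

¬P = 1 − 0.2800 = 0.7200
Q ∨ ¬P = a + b − a·b on (0.6200, 0.7200) = 0.8936
S ∨ T = a + b − a·b on (0.6800, 0.9100) = 0.9712
(S ∨ T) ∨ S = a + b − a·b on (0.9712, 0.6800) = 0.9908
(Q ∨ ¬P) ∨ ((S ∨ T) ∨ S) = a + b − a·b on (0.8936, 0.9908) = 0.9990

0.999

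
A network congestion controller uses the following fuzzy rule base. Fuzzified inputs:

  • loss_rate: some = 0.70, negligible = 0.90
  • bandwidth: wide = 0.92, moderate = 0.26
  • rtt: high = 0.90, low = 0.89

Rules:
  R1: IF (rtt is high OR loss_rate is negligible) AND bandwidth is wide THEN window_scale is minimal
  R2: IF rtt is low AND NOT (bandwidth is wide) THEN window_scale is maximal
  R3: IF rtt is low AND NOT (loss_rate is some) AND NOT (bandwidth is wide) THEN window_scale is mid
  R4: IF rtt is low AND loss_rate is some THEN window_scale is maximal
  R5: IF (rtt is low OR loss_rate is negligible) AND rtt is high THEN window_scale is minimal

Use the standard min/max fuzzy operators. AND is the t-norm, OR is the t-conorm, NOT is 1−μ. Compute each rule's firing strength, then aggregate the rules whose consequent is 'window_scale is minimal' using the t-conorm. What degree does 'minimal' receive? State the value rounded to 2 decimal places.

R1: (high=0.90 OR negligible=0.90) = 0.90; AND[min(a, b)] with wide=0.92 → w = 0.90
R2: low=0.89, ¬wide=1−0.92=0.08; AND[min(a, b)] → w = 0.08
R3: low=0.89, ¬some=1−0.70=0.30, ¬wide=1−0.92=0.08; AND[min(a, b)] → w = 0.08
R4: low=0.89, some=0.70; AND[min(a, b)] → w = 0.70
R5: (low=0.89 OR negligible=0.90) = 0.90; AND[min(a, b)] with high=0.90 → w = 0.90
Rules with consequent 'minimal': {R1, R5} → strengths 0.90, 0.90
Aggregate via t-conorm [max(a, b)]: 0.90

0.90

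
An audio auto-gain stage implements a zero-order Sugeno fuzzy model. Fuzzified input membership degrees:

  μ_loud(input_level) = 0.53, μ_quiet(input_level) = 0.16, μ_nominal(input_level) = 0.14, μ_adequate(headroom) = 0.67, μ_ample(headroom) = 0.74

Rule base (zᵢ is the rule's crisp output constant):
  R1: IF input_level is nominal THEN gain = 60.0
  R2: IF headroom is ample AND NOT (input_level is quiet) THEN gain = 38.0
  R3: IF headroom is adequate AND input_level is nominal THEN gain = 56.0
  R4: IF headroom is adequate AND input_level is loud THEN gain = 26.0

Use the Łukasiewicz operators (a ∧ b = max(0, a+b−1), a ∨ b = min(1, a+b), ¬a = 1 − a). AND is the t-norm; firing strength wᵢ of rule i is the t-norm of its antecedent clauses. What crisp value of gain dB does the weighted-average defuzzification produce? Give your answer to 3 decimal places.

38.739

R1 (z=60.0): nominal=0.14 → w = 0.14
R2 (z=38.0): ample=0.74, ¬quiet=1−0.16=0.84; AND[max(0, a+b−1)] → w = 0.58
R3 (z=56.0): adequate=0.67, nominal=0.14; AND[max(0, a+b−1)] → w = 0.00
R4 (z=26.0): adequate=0.67, loud=0.53; AND[max(0, a+b−1)] → w = 0.20
Weighted average = (0.14·60.0 + 0.58·38.0 + 0.00·56.0 + 0.20·26.0) / (0.14 + 0.58 + 0.00 + 0.20)
  = 35.6400 / 0.9200 = 38.739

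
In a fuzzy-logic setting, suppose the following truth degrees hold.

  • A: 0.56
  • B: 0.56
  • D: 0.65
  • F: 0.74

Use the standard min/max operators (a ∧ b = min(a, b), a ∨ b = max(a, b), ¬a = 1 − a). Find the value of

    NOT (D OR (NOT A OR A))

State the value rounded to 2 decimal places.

NOT A = 1 − 0.56 = 0.44
NOT A OR A = max(a, b) on (0.44, 0.56) = 0.56
D OR (NOT A OR A) = max(a, b) on (0.65, 0.56) = 0.65
NOT (D OR (NOT A OR A)) = 1 − 0.65 = 0.35

0.35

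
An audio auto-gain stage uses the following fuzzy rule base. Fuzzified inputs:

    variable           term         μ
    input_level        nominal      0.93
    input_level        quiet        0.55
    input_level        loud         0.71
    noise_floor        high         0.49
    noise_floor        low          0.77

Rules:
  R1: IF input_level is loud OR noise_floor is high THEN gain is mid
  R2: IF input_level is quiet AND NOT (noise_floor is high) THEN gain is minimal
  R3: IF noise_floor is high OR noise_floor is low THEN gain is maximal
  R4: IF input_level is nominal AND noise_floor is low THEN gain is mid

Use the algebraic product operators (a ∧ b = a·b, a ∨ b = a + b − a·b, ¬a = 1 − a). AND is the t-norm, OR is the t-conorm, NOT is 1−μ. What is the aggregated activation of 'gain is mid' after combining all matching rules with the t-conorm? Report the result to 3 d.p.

R1: loud=0.71, high=0.49; OR[a + b − a·b] → w = 0.8521
R2: quiet=0.55, ¬high=1−0.49=0.51; AND[a·b] → w = 0.2805
R3: high=0.49, low=0.77; OR[a + b − a·b] → w = 0.8827
R4: nominal=0.93, low=0.77; AND[a·b] → w = 0.7161
Rules with consequent 'mid': {R1, R4} → strengths 0.8521, 0.7161
Aggregate via t-conorm [a + b − a·b]: 0.9580

0.958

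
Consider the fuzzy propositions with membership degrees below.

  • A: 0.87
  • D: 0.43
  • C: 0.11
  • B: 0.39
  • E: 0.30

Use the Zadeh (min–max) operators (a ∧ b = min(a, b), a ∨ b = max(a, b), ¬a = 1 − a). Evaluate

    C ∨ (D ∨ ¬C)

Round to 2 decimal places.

0.89

¬C = 1 − 0.11 = 0.89
D ∨ ¬C = max(a, b) on (0.43, 0.89) = 0.89
C ∨ (D ∨ ¬C) = max(a, b) on (0.11, 0.89) = 0.89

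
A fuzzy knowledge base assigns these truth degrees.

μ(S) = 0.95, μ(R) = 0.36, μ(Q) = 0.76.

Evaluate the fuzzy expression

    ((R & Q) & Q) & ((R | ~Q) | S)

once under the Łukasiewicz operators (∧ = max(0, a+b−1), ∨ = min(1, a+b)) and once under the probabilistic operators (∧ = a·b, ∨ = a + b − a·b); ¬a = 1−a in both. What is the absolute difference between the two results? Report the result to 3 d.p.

Under Łukasiewicz:
  R & Q = max(0, a+b−1) on (0.36, 0.76) = 0.12
  (R & Q) & Q = max(0, a+b−1) on (0.12, 0.76) = 0.00
  ~Q = 1 − 0.76 = 0.24
  R | ~Q = min(1, a+b) on (0.36, 0.24) = 0.60
  (R | ~Q) | S = min(1, a+b) on (0.60, 0.95) = 1.00
  ((R & Q) & Q) & ((R | ~Q) | S) = max(0, a+b−1) on (0.00, 1.00) = 0.00
  → value = 0.0000
Under probabilistic:
  R & Q = a·b on (0.3600, 0.7600) = 0.2736
  (R & Q) & Q = a·b on (0.2736, 0.7600) = 0.2079
  ~Q = 1 − 0.7600 = 0.2400
  R | ~Q = a + b − a·b on (0.3600, 0.2400) = 0.5136
  (R | ~Q) | S = a + b − a·b on (0.5136, 0.9500) = 0.9757
  ((R & Q) & Q) & ((R | ~Q) | S) = a·b on (0.2079, 0.9757) = 0.2029
  → value = 0.2029
|0.0000 − 0.2029| = 0.203

0.203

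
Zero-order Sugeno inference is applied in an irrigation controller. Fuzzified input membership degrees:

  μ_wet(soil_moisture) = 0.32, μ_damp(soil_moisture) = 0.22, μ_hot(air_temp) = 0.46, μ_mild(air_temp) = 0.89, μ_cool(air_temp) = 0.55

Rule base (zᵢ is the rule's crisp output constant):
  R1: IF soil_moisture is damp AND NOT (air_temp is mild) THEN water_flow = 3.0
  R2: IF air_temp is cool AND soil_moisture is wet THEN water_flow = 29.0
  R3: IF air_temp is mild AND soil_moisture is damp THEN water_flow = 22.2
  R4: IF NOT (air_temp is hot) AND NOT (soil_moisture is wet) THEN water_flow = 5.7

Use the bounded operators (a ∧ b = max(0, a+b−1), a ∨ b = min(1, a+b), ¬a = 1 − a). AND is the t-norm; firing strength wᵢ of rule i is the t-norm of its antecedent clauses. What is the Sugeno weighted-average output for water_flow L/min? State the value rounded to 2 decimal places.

11.20

R1 (z=3.0): damp=0.22, ¬mild=1−0.89=0.11; AND[max(0, a+b−1)] → w = 0.00
R2 (z=29.0): cool=0.55, wet=0.32; AND[max(0, a+b−1)] → w = 0.00
R3 (z=22.2): mild=0.89, damp=0.22; AND[max(0, a+b−1)] → w = 0.11
R4 (z=5.7): ¬hot=1−0.46=0.54, ¬wet=1−0.32=0.68; AND[max(0, a+b−1)] → w = 0.22
Weighted average = (0.00·3.0 + 0.00·29.0 + 0.11·22.2 + 0.22·5.7) / (0.00 + 0.00 + 0.11 + 0.22)
  = 3.6960 / 0.3300 = 11.20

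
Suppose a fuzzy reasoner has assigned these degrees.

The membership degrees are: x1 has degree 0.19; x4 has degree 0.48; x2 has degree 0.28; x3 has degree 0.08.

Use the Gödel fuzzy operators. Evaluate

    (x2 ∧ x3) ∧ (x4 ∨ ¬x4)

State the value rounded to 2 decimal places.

x2 ∧ x3 = min(a, b) on (0.28, 0.08) = 0.08
¬x4 = 1 − 0.48 = 0.52
x4 ∨ ¬x4 = max(a, b) on (0.48, 0.52) = 0.52
(x2 ∧ x3) ∧ (x4 ∨ ¬x4) = min(a, b) on (0.08, 0.52) = 0.08

0.08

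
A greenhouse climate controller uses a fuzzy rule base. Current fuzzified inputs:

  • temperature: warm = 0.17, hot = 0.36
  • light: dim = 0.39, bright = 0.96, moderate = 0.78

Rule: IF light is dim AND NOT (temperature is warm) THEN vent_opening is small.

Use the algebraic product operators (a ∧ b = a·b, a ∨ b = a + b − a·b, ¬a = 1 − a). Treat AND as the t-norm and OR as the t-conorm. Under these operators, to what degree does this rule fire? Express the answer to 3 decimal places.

firing strength: dim=0.39, ¬warm=1−0.17=0.83; AND[a·b] → w = 0.3237

0.324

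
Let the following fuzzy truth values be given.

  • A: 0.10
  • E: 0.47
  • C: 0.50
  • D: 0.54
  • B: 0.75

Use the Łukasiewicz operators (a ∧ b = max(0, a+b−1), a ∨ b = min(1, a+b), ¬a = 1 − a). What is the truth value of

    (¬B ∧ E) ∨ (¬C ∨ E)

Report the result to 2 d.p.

0.97

¬B = 1 − 0.75 = 0.25
¬B ∧ E = max(0, a+b−1) on (0.25, 0.47) = 0.00
¬C = 1 − 0.50 = 0.50
¬C ∨ E = min(1, a+b) on (0.50, 0.47) = 0.97
(¬B ∧ E) ∨ (¬C ∨ E) = min(1, a+b) on (0.00, 0.97) = 0.97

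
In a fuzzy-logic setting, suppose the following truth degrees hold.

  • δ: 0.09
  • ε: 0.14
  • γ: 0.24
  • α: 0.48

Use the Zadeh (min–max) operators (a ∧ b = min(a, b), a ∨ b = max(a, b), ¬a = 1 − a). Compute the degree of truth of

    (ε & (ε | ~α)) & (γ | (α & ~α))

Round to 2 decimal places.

0.14

~α = 1 − 0.48 = 0.52
ε | ~α = max(a, b) on (0.14, 0.52) = 0.52
ε & (ε | ~α) = min(a, b) on (0.14, 0.52) = 0.14
~α = 1 − 0.48 = 0.52
α & ~α = min(a, b) on (0.48, 0.52) = 0.48
γ | (α & ~α) = max(a, b) on (0.24, 0.48) = 0.48
(ε & (ε | ~α)) & (γ | (α & ~α)) = min(a, b) on (0.14, 0.48) = 0.14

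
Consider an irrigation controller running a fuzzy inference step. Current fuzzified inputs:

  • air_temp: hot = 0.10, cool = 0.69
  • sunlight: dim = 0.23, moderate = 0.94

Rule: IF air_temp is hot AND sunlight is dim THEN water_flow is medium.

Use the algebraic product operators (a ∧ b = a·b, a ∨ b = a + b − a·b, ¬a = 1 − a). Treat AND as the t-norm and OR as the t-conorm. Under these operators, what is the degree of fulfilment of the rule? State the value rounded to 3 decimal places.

0.023

firing strength: hot=0.10, dim=0.23; AND[a·b] → w = 0.0230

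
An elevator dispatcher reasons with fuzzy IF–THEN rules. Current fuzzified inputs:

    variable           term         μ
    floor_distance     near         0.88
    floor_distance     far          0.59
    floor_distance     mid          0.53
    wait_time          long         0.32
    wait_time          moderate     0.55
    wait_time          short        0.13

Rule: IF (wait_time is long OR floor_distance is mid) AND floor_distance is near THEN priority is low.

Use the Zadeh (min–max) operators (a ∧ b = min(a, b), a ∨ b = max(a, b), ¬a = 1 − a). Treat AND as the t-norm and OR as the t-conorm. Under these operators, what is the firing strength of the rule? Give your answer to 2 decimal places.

0.53

firing strength: (long=0.32 OR mid=0.53) = 0.53; AND[min(a, b)] with near=0.88 → w = 0.53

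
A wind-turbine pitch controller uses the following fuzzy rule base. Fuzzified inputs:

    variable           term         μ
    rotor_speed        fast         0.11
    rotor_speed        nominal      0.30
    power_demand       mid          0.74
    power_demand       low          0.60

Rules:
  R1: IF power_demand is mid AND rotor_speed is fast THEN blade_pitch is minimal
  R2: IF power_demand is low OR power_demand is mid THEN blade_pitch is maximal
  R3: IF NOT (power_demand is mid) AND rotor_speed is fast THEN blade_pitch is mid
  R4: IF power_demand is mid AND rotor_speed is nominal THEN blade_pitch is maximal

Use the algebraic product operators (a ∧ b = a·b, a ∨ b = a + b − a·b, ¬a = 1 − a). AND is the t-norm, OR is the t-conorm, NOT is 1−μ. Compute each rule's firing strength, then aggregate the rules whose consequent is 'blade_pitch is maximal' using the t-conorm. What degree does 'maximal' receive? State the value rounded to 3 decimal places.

0.919

R1: mid=0.74, fast=0.11; AND[a·b] → w = 0.0814
R2: low=0.60, mid=0.74; OR[a + b − a·b] → w = 0.8960
R3: ¬mid=1−0.74=0.26, fast=0.11; AND[a·b] → w = 0.0286
R4: mid=0.74, nominal=0.30; AND[a·b] → w = 0.2220
Rules with consequent 'maximal': {R2, R4} → strengths 0.8960, 0.2220
Aggregate via t-conorm [a + b − a·b]: 0.9191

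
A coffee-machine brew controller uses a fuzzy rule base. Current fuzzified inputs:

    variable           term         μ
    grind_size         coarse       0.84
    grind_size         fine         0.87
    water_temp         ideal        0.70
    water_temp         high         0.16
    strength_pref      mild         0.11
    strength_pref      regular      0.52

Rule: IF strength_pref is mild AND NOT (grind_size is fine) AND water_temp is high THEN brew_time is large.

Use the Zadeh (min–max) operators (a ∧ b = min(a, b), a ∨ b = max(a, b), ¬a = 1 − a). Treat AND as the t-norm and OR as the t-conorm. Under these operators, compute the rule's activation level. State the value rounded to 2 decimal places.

0.11

firing strength: mild=0.11, ¬fine=1−0.87=0.13, high=0.16; AND[min(a, b)] → w = 0.11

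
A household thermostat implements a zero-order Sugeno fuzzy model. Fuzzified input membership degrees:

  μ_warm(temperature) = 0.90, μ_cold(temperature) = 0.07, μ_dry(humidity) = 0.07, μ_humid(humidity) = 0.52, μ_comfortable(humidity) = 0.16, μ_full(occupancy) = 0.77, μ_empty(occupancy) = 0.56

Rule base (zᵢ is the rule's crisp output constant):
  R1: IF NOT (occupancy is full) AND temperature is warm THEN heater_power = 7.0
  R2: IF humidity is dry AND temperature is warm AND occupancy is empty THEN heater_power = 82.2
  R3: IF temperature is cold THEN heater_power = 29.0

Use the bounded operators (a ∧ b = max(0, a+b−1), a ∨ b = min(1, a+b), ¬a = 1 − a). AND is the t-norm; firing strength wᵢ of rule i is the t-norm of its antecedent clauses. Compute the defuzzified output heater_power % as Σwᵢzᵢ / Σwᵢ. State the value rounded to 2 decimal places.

14.70

R1 (z=7.0): ¬full=1−0.77=0.23, warm=0.90; AND[max(0, a+b−1)] → w = 0.13
R2 (z=82.2): dry=0.07, warm=0.90, empty=0.56; AND[max(0, a+b−1)] → w = 0.00
R3 (z=29.0): cold=0.07 → w = 0.07
Weighted average = (0.13·7.0 + 0.00·82.2 + 0.07·29.0) / (0.13 + 0.00 + 0.07)
  = 2.9400 / 0.2000 = 14.70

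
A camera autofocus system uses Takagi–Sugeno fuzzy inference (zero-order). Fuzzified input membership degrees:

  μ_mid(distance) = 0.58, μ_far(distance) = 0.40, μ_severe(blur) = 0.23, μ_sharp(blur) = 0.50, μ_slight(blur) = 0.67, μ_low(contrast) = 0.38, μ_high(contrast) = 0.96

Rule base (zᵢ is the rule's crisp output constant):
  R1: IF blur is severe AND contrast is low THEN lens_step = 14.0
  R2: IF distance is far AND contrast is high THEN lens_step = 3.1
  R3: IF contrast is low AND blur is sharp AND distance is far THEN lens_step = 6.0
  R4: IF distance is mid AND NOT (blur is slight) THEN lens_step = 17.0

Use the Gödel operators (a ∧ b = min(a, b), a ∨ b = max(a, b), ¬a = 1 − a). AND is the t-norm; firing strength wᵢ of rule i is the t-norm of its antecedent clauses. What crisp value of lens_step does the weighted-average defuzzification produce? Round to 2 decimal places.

R1 (z=14.0): severe=0.23, low=0.38; AND[min(a, b)] → w = 0.23
R2 (z=3.1): far=0.40, high=0.96; AND[min(a, b)] → w = 0.40
R3 (z=6.0): low=0.38, sharp=0.50, far=0.40; AND[min(a, b)] → w = 0.38
R4 (z=17.0): mid=0.58, ¬slight=1−0.67=0.33; AND[min(a, b)] → w = 0.33
Weighted average = (0.23·14.0 + 0.40·3.1 + 0.38·6.0 + 0.33·17.0) / (0.23 + 0.40 + 0.38 + 0.33)
  = 12.3500 / 1.3400 = 9.22

9.22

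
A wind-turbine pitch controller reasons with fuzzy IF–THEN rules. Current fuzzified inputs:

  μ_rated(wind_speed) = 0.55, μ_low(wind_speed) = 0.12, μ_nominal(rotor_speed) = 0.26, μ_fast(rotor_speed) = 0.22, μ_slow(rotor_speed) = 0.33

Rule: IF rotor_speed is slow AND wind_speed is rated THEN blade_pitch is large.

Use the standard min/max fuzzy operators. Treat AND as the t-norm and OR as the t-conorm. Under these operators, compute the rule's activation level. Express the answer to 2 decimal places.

firing strength: slow=0.33, rated=0.55; AND[min(a, b)] → w = 0.33

0.33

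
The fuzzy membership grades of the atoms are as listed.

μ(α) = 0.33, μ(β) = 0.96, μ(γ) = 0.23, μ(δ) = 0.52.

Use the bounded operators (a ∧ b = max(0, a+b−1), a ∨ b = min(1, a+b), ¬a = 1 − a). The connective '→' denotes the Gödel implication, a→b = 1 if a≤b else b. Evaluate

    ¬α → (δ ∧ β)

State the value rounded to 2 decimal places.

0.48

¬α = 1 − 0.33 = 0.67
δ ∧ β = max(0, a+b−1) on (0.52, 0.96) = 0.48
¬α → (δ ∧ β)  [Gödel: 1 if a≤b else b] with a=0.67, b=0.48 → 0.48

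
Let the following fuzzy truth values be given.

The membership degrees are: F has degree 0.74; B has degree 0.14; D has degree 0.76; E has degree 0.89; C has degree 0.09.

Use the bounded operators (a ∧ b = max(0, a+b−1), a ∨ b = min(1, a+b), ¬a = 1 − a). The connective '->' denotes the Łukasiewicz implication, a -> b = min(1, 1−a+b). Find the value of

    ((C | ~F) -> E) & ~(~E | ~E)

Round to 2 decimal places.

~F = 1 − 0.74 = 0.26
C | ~F = min(1, a+b) on (0.09, 0.26) = 0.35
(C | ~F) -> E  [Łukasiewicz: min(1, 1−a+b)] with a=0.35, b=0.89 → 1.00
~E = 1 − 0.89 = 0.11
~E = 1 − 0.89 = 0.11
~E | ~E = min(1, a+b) on (0.11, 0.11) = 0.22
~(~E | ~E) = 1 − 0.22 = 0.78
((C | ~F) -> E) & ~(~E | ~E) = max(0, a+b−1) on (1.00, 0.78) = 0.78

0.78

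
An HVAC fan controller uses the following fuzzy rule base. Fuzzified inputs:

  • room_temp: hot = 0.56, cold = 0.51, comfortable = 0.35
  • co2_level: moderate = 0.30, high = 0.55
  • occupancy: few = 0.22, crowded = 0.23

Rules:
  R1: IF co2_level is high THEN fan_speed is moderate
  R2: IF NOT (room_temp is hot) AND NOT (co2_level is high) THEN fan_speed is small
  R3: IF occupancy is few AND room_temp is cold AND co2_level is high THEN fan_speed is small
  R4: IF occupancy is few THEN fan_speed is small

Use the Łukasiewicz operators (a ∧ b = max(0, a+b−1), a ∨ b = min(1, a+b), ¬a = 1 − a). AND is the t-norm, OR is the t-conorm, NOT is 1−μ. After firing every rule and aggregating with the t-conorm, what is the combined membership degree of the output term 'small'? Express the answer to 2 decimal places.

0.22

R1: high=0.55 → w = 0.55
R2: ¬hot=1−0.56=0.44, ¬high=1−0.55=0.45; AND[max(0, a+b−1)] → w = 0.00
R3: few=0.22, cold=0.51, high=0.55; AND[max(0, a+b−1)] → w = 0.00
R4: few=0.22 → w = 0.22
Rules with consequent 'small': {R2, R3, R4} → strengths 0.00, 0.00, 0.22
Aggregate via t-conorm [min(1, a+b)]: 0.22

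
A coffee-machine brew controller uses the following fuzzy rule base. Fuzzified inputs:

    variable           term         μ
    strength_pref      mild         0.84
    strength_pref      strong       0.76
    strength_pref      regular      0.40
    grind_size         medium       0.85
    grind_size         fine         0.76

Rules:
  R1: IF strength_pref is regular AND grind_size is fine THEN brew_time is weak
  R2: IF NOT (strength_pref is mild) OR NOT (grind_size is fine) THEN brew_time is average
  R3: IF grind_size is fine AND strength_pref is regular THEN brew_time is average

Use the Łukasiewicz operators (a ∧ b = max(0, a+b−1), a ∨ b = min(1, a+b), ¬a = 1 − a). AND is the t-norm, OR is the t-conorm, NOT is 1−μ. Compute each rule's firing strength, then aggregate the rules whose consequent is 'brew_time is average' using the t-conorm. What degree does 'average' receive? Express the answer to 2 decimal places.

0.56

R1: regular=0.40, fine=0.76; AND[max(0, a+b−1)] → w = 0.16
R2: ¬mild=1−0.84=0.16, ¬fine=1−0.76=0.24; OR[min(1, a+b)] → w = 0.40
R3: fine=0.76, regular=0.40; AND[max(0, a+b−1)] → w = 0.16
Rules with consequent 'average': {R2, R3} → strengths 0.40, 0.16
Aggregate via t-conorm [min(1, a+b)]: 0.56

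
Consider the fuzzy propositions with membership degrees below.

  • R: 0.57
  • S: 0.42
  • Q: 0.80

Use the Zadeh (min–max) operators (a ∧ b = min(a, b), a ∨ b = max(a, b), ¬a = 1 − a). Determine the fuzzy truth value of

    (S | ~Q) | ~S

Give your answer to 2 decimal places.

~Q = 1 − 0.80 = 0.20
S | ~Q = max(a, b) on (0.42, 0.20) = 0.42
~S = 1 − 0.42 = 0.58
(S | ~Q) | ~S = max(a, b) on (0.42, 0.58) = 0.58

0.58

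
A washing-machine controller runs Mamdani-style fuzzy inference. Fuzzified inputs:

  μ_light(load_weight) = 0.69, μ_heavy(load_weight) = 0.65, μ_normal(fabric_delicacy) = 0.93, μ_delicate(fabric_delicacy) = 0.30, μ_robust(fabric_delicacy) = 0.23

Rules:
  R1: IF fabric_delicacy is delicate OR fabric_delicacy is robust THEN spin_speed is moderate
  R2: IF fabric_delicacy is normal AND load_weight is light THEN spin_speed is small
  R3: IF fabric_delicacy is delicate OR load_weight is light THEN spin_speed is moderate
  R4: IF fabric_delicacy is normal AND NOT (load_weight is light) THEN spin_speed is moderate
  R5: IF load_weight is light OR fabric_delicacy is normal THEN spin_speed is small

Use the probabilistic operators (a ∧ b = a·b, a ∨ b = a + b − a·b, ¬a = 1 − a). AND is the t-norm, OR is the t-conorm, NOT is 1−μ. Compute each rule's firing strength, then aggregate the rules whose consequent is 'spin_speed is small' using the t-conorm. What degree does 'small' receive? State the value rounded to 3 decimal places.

R1: delicate=0.30, robust=0.23; OR[a + b − a·b] → w = 0.4610
R2: normal=0.93, light=0.69; AND[a·b] → w = 0.6417
R3: delicate=0.30, light=0.69; OR[a + b − a·b] → w = 0.7830
R4: normal=0.93, ¬light=1−0.69=0.31; AND[a·b] → w = 0.2883
R5: light=0.69, normal=0.93; OR[a + b − a·b] → w = 0.9783
Rules with consequent 'small': {R2, R5} → strengths 0.6417, 0.9783
Aggregate via t-conorm [a + b − a·b]: 0.9922

0.992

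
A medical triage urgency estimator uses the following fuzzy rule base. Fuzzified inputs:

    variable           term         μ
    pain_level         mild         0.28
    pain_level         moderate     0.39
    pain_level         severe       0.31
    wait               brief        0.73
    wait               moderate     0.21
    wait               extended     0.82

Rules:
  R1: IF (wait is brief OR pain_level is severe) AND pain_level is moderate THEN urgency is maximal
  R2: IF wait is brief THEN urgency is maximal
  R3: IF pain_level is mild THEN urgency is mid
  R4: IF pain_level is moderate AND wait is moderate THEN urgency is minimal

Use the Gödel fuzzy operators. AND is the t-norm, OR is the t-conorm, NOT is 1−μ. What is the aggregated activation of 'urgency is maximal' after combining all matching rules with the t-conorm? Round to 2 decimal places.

0.73

R1: (brief=0.73 OR severe=0.31) = 0.73; AND[min(a, b)] with moderate=0.39 → w = 0.39
R2: brief=0.73 → w = 0.73
R3: mild=0.28 → w = 0.28
R4: moderate=0.39, moderate=0.21; AND[min(a, b)] → w = 0.21
Rules with consequent 'maximal': {R1, R2} → strengths 0.39, 0.73
Aggregate via t-conorm [max(a, b)]: 0.73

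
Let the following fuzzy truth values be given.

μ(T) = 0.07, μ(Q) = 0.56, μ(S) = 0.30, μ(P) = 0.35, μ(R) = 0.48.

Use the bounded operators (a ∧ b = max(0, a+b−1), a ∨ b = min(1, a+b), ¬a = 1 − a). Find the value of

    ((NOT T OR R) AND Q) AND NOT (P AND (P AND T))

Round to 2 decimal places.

0.56

NOT T = 1 − 0.07 = 0.93
NOT T OR R = min(1, a+b) on (0.93, 0.48) = 1.00
(NOT T OR R) AND Q = max(0, a+b−1) on (1.00, 0.56) = 0.56
P AND T = max(0, a+b−1) on (0.35, 0.07) = 0.00
P AND (P AND T) = max(0, a+b−1) on (0.35, 0.00) = 0.00
NOT (P AND (P AND T)) = 1 − 0.00 = 1.00
((NOT T OR R) AND Q) AND NOT (P AND (P AND T)) = max(0, a+b−1) on (0.56, 1.00) = 0.56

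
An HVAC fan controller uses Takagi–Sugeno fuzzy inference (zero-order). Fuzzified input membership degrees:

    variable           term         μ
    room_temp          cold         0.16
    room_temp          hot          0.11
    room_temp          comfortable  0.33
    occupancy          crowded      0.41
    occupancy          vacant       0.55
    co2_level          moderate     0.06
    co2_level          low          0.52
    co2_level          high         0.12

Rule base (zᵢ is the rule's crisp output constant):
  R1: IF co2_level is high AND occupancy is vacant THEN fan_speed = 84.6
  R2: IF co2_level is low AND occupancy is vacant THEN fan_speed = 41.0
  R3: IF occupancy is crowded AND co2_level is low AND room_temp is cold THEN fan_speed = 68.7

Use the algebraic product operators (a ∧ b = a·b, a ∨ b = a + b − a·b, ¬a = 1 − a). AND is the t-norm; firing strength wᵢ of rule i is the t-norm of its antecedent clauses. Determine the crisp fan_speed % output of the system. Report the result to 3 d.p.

R1 (z=84.6): high=0.12, vacant=0.55; AND[a·b] → w = 0.0660
R2 (z=41.0): low=0.52, vacant=0.55; AND[a·b] → w = 0.2860
R3 (z=68.7): crowded=0.41, low=0.52, cold=0.16; AND[a·b] → w = 0.0341
Weighted average = (0.0660·84.6 + 0.2860·41.0 + 0.0341·68.7) / (0.0660 + 0.2860 + 0.0341)
  = 19.6531 / 0.3861 = 50.900

50.900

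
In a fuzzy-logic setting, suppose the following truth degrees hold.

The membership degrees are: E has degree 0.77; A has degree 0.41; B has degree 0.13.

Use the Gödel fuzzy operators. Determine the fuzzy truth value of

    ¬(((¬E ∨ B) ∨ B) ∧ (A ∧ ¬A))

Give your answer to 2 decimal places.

¬E = 1 − 0.77 = 0.23
¬E ∨ B = max(a, b) on (0.23, 0.13) = 0.23
(¬E ∨ B) ∨ B = max(a, b) on (0.23, 0.13) = 0.23
¬A = 1 − 0.41 = 0.59
A ∧ ¬A = min(a, b) on (0.41, 0.59) = 0.41
((¬E ∨ B) ∨ B) ∧ (A ∧ ¬A) = min(a, b) on (0.23, 0.41) = 0.23
¬(((¬E ∨ B) ∨ B) ∧ (A ∧ ¬A)) = 1 − 0.23 = 0.77

0.77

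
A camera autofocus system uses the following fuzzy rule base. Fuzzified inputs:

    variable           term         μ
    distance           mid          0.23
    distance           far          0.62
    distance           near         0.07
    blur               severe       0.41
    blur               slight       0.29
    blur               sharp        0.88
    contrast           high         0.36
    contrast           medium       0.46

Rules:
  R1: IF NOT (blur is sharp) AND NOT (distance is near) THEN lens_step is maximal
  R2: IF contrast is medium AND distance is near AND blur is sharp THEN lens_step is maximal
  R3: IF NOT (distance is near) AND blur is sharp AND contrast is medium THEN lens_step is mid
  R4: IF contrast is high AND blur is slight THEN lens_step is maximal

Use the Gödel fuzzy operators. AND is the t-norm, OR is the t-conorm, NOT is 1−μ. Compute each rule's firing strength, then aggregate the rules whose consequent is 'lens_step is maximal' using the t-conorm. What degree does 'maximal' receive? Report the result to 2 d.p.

R1: ¬sharp=1−0.88=0.12, ¬near=1−0.07=0.93; AND[min(a, b)] → w = 0.12
R2: medium=0.46, near=0.07, sharp=0.88; AND[min(a, b)] → w = 0.07
R3: ¬near=1−0.07=0.93, sharp=0.88, medium=0.46; AND[min(a, b)] → w = 0.46
R4: high=0.36, slight=0.29; AND[min(a, b)] → w = 0.29
Rules with consequent 'maximal': {R1, R2, R4} → strengths 0.12, 0.07, 0.29
Aggregate via t-conorm [max(a, b)]: 0.29

0.29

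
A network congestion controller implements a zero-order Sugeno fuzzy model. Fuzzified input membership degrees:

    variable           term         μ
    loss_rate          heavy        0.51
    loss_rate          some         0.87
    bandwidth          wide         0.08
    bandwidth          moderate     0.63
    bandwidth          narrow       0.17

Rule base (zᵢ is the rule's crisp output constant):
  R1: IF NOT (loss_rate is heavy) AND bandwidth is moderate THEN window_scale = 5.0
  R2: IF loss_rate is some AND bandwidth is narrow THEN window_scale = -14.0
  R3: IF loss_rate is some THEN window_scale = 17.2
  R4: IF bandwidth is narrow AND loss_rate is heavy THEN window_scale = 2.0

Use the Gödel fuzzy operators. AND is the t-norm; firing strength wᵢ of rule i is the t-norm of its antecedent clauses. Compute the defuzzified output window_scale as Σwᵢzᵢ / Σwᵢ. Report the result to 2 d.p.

9.04

R1 (z=5.0): ¬heavy=1−0.51=0.49, moderate=0.63; AND[min(a, b)] → w = 0.49
R2 (z=-14.0): some=0.87, narrow=0.17; AND[min(a, b)] → w = 0.17
R3 (z=17.2): some=0.87 → w = 0.87
R4 (z=2.0): narrow=0.17, heavy=0.51; AND[min(a, b)] → w = 0.17
Weighted average = (0.49·5.0 + 0.17·-14.0 + 0.87·17.2 + 0.17·2.0) / (0.49 + 0.17 + 0.87 + 0.17)
  = 15.3740 / 1.7000 = 9.04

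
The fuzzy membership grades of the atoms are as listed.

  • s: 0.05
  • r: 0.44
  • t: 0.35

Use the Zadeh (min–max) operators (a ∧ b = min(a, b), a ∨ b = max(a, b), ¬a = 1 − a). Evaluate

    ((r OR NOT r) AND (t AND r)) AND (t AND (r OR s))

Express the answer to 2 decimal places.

NOT r = 1 − 0.44 = 0.56
r OR NOT r = max(a, b) on (0.44, 0.56) = 0.56
t AND r = min(a, b) on (0.35, 0.44) = 0.35
(r OR NOT r) AND (t AND r) = min(a, b) on (0.56, 0.35) = 0.35
r OR s = max(a, b) on (0.44, 0.05) = 0.44
t AND (r OR s) = min(a, b) on (0.35, 0.44) = 0.35
((r OR NOT r) AND (t AND r)) AND (t AND (r OR s)) = min(a, b) on (0.35, 0.35) = 0.35

0.35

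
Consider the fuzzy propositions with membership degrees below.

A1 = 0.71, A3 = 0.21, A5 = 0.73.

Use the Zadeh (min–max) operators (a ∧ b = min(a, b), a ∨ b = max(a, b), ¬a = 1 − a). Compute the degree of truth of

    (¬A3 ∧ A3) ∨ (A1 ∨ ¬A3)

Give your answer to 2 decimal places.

0.79

¬A3 = 1 − 0.21 = 0.79
¬A3 ∧ A3 = min(a, b) on (0.79, 0.21) = 0.21
¬A3 = 1 − 0.21 = 0.79
A1 ∨ ¬A3 = max(a, b) on (0.71, 0.79) = 0.79
(¬A3 ∧ A3) ∨ (A1 ∨ ¬A3) = max(a, b) on (0.21, 0.79) = 0.79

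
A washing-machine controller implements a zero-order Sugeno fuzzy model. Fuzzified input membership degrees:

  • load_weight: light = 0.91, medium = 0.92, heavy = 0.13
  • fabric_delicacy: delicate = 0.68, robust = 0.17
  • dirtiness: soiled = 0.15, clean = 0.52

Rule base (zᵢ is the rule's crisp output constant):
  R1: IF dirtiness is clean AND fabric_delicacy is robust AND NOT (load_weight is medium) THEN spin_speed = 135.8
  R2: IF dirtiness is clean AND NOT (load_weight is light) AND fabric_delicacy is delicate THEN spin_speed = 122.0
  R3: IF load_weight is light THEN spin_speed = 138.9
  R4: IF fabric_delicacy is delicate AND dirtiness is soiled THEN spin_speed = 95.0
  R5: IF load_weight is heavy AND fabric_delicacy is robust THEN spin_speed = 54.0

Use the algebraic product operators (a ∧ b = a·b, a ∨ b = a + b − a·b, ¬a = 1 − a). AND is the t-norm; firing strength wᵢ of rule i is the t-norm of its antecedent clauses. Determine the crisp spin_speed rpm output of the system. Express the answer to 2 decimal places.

132.46

R1 (z=135.8): clean=0.52, robust=0.17, ¬medium=1−0.92=0.08; AND[a·b] → w = 0.0071
R2 (z=122.0): clean=0.52, ¬light=1−0.91=0.09, delicate=0.68; AND[a·b] → w = 0.0318
R3 (z=138.9): light=0.91 → w = 0.9100
R4 (z=95.0): delicate=0.68, soiled=0.15; AND[a·b] → w = 0.1020
R5 (z=54.0): heavy=0.13, robust=0.17; AND[a·b] → w = 0.0221
Weighted average = (0.0071·135.8 + 0.0318·122.0 + 0.9100·138.9 + 0.1020·95.0 + 0.0221·54.0) / (0.0071 + 0.0318 + 0.9100 + 0.1020 + 0.0221)
  = 142.1253 / 1.0730 = 132.46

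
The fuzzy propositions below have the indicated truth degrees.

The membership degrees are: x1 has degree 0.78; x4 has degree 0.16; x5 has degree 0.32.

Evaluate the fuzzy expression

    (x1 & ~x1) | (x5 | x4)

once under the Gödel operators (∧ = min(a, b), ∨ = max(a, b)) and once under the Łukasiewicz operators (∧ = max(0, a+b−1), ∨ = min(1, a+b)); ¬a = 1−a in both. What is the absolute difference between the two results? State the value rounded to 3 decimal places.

Under Gödel:
  ~x1 = 1 − 0.78 = 0.22
  x1 & ~x1 = min(a, b) on (0.78, 0.22) = 0.22
  x5 | x4 = max(a, b) on (0.32, 0.16) = 0.32
  (x1 & ~x1) | (x5 | x4) = max(a, b) on (0.22, 0.32) = 0.32
  → value = 0.3200
Under Łukasiewicz:
  ~x1 = 1 − 0.78 = 0.22
  x1 & ~x1 = max(0, a+b−1) on (0.78, 0.22) = 0.00
  x5 | x4 = min(1, a+b) on (0.32, 0.16) = 0.48
  (x1 & ~x1) | (x5 | x4) = min(1, a+b) on (0.00, 0.48) = 0.48
  → value = 0.4800
|0.3200 − 0.4800| = 0.160

0.160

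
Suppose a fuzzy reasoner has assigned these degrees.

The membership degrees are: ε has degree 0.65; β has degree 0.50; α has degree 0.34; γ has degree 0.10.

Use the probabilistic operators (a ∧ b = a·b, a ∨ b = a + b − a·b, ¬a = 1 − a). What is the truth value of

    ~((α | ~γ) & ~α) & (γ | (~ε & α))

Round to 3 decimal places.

0.079

~γ = 1 − 0.1000 = 0.9000
α | ~γ = a + b − a·b on (0.3400, 0.9000) = 0.9340
~α = 1 − 0.3400 = 0.6600
(α | ~γ) & ~α = a·b on (0.9340, 0.6600) = 0.6164
~((α | ~γ) & ~α) = 1 − 0.6164 = 0.3836
~ε = 1 − 0.6500 = 0.3500
~ε & α = a·b on (0.3500, 0.3400) = 0.1190
γ | (~ε & α) = a + b − a·b on (0.1000, 0.1190) = 0.2071
~((α | ~γ) & ~α) & (γ | (~ε & α)) = a·b on (0.3836, 0.2071) = 0.0794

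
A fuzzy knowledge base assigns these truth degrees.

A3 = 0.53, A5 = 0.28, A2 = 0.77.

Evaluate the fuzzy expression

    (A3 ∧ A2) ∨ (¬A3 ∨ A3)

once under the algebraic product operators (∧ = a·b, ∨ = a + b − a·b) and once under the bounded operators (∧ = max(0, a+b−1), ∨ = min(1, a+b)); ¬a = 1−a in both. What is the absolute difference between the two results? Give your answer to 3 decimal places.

0.147

Under algebraic product:
  A3 ∧ A2 = a·b on (0.5300, 0.7700) = 0.4081
  ¬A3 = 1 − 0.5300 = 0.4700
  ¬A3 ∨ A3 = a + b − a·b on (0.4700, 0.5300) = 0.7509
  (A3 ∧ A2) ∨ (¬A3 ∨ A3) = a + b − a·b on (0.4081, 0.7509) = 0.8526
  → value = 0.8526
Under bounded:
  A3 ∧ A2 = max(0, a+b−1) on (0.53, 0.77) = 0.30
  ¬A3 = 1 − 0.53 = 0.47
  ¬A3 ∨ A3 = min(1, a+b) on (0.47, 0.53) = 1.00
  (A3 ∧ A2) ∨ (¬A3 ∨ A3) = min(1, a+b) on (0.30, 1.00) = 1.00
  → value = 1.0000
|0.8526 − 1.0000| = 0.147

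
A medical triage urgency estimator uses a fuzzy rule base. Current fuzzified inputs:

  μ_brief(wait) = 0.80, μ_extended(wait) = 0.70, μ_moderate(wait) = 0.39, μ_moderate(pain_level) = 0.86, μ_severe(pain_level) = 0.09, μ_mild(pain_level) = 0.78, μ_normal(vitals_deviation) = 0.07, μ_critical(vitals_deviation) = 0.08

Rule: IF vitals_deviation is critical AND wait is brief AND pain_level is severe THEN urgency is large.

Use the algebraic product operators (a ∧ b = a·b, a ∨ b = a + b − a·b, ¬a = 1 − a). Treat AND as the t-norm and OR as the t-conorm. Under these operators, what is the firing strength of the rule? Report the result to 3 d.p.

0.006

firing strength: critical=0.08, brief=0.80, severe=0.09; AND[a·b] → w = 0.0058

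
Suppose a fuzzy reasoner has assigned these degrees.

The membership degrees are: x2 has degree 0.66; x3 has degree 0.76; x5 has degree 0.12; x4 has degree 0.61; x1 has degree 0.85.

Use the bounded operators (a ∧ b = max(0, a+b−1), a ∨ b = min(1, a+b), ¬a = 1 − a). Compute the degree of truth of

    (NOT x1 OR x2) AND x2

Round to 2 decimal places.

NOT x1 = 1 − 0.85 = 0.15
NOT x1 OR x2 = min(1, a+b) on (0.15, 0.66) = 0.81
(NOT x1 OR x2) AND x2 = max(0, a+b−1) on (0.81, 0.66) = 0.47

0.47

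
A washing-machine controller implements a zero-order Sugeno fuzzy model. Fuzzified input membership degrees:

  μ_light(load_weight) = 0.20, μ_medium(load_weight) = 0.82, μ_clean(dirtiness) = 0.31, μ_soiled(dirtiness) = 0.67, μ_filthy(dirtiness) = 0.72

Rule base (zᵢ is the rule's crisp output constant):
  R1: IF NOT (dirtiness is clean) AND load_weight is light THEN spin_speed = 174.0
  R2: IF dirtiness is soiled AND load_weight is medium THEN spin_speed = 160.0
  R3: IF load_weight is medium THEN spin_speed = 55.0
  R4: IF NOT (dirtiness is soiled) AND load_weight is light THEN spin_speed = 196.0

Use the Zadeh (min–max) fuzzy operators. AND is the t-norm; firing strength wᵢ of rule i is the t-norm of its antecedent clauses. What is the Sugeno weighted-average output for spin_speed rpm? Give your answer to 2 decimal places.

R1 (z=174.0): ¬clean=1−0.31=0.69, light=0.20; AND[min(a, b)] → w = 0.20
R2 (z=160.0): soiled=0.67, medium=0.82; AND[min(a, b)] → w = 0.67
R3 (z=55.0): medium=0.82 → w = 0.82
R4 (z=196.0): ¬soiled=1−0.67=0.33, light=0.20; AND[min(a, b)] → w = 0.20
Weighted average = (0.20·174.0 + 0.67·160.0 + 0.82·55.0 + 0.20·196.0) / (0.20 + 0.67 + 0.82 + 0.20)
  = 226.3000 / 1.8900 = 119.74

119.74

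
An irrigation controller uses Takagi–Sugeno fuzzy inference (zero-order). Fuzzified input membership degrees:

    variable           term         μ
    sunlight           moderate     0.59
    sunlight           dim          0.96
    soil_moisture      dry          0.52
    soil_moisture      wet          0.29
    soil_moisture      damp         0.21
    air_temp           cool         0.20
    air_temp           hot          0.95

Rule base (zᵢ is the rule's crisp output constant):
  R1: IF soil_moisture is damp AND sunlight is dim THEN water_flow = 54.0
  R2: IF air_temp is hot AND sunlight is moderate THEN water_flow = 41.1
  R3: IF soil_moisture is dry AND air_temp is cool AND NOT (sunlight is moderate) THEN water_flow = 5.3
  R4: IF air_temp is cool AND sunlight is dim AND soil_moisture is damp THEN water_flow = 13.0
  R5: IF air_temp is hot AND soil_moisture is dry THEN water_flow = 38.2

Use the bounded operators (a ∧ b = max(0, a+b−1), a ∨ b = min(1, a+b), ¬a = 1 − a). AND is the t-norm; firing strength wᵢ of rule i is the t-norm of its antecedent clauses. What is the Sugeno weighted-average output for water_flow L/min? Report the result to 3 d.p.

41.803

R1 (z=54.0): damp=0.21, dim=0.96; AND[max(0, a+b−1)] → w = 0.17
R2 (z=41.1): hot=0.95, moderate=0.59; AND[max(0, a+b−1)] → w = 0.54
R3 (z=5.3): dry=0.52, cool=0.20, ¬moderate=1−0.59=0.41; AND[max(0, a+b−1)] → w = 0.00
R4 (z=13.0): cool=0.20, dim=0.96, damp=0.21; AND[max(0, a+b−1)] → w = 0.00
R5 (z=38.2): hot=0.95, dry=0.52; AND[max(0, a+b−1)] → w = 0.47
Weighted average = (0.17·54.0 + 0.54·41.1 + 0.00·5.3 + 0.00·13.0 + 0.47·38.2) / (0.17 + 0.54 + 0.00 + 0.00 + 0.47)
  = 49.3280 / 1.1800 = 41.803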